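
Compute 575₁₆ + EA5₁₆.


Align and add column by column (LSB to MSB, each column mod 16 with carry):
  0575
+ 0EA5
  ----
  col 0: 5(5) + 5(5) + 0 (carry in) = 10 → A(10), carry out 0
  col 1: 7(7) + A(10) + 0 (carry in) = 17 → 1(1), carry out 1
  col 2: 5(5) + E(14) + 1 (carry in) = 20 → 4(4), carry out 1
  col 3: 0(0) + 0(0) + 1 (carry in) = 1 → 1(1), carry out 0
Reading digits MSB→LSB: 141A
Strip leading zeros: 141A
= 0x141A


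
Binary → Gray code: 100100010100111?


Binary: 100100010100111
Gray code: G = B XOR (B >> 1)
B >> 1 = 010010001010011
100100010100111 XOR 010010001010011:
  1 XOR 0 = 1
  0 XOR 1 = 1
  0 XOR 0 = 0
  1 XOR 0 = 1
  0 XOR 1 = 1
  0 XOR 0 = 0
  0 XOR 0 = 0
  1 XOR 0 = 1
  0 XOR 1 = 1
  1 XOR 0 = 1
  0 XOR 1 = 1
  0 XOR 0 = 0
  1 XOR 0 = 1
  1 XOR 1 = 0
  1 XOR 1 = 0
= 110110011110100


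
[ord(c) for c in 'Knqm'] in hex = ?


String: 'Knqm'  (4 characters)
Per-character ASCII lookup:
  'K': uppercase starts at 65: 'K' = 65 + 10 = 75 → 0x4B
  'n': lowercase starts at 97: 'n' = 97 + 13 = 110 → 0x6E
  'q': lowercase starts at 97: 'q' = 97 + 16 = 113 → 0x71
  'm': lowercase starts at 97: 'm' = 97 + 12 = 109 → 0x6D
= 0x4B 0x6E 0x71 0x6D


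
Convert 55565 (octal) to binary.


Each octal digit → 3 binary bits:
  5 = 101
  5 = 101
  5 = 101
  6 = 110
  5 = 101
Concatenate: 101 101 101 110 101
= 101101101110101


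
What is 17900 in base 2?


Divide by 2 repeatedly:
17900 ÷ 2 = 8950 remainder 0
8950 ÷ 2 = 4475 remainder 0
4475 ÷ 2 = 2237 remainder 1
2237 ÷ 2 = 1118 remainder 1
1118 ÷ 2 = 559 remainder 0
559 ÷ 2 = 279 remainder 1
279 ÷ 2 = 139 remainder 1
139 ÷ 2 = 69 remainder 1
69 ÷ 2 = 34 remainder 1
34 ÷ 2 = 17 remainder 0
17 ÷ 2 = 8 remainder 1
8 ÷ 2 = 4 remainder 0
4 ÷ 2 = 2 remainder 0
2 ÷ 2 = 1 remainder 0
1 ÷ 2 = 0 remainder 1
Reading remainders bottom-up:
= 100010111101100


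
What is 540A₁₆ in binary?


Each hex digit → 4 binary bits:
  5 = 0101
  4 = 0100
  0 = 0000
  A = 1010
Concatenate: 0101 0100 0000 1010
= 0101010000001010


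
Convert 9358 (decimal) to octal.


Divide by 8 repeatedly:
9358 ÷ 8 = 1169 remainder 6
1169 ÷ 8 = 146 remainder 1
146 ÷ 8 = 18 remainder 2
18 ÷ 8 = 2 remainder 2
2 ÷ 8 = 0 remainder 2
Reading remainders bottom-up:
= 0o22216


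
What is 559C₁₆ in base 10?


Positional values:
Position 0: C × 16^0 = 12 × 1 = 12
Position 1: 9 × 16^1 = 9 × 16 = 144
Position 2: 5 × 16^2 = 5 × 256 = 1280
Position 3: 5 × 16^3 = 5 × 4096 = 20480
Sum = 12 + 144 + 1280 + 20480
= 21916


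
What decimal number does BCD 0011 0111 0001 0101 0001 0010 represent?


Each 4-bit group → digit:
  0011 → 3
  0111 → 7
  0001 → 1
  0101 → 5
  0001 → 1
  0010 → 2
= 371512


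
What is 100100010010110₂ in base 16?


Group into 4-bit nibbles: 0100100010010110
  0100 = 4
  1000 = 8
  1001 = 9
  0110 = 6
= 0x4896


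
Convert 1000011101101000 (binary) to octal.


Group into 3-bit groups: 001000011101101000
  001 = 1
  000 = 0
  011 = 3
  101 = 5
  101 = 5
  000 = 0
= 0o103550


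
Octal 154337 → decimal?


Positional values:
Position 0: 7 × 8^0 = 7
Position 1: 3 × 8^1 = 24
Position 2: 3 × 8^2 = 192
Position 3: 4 × 8^3 = 2048
Position 4: 5 × 8^4 = 20480
Position 5: 1 × 8^5 = 32768
Sum = 7 + 24 + 192 + 2048 + 20480 + 32768
= 55519


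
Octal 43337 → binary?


Each octal digit → 3 binary bits:
  4 = 100
  3 = 011
  3 = 011
  3 = 011
  7 = 111
Concatenate: 100 011 011 011 111
= 100011011011111


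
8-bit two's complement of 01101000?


Original: 01101000
Step 1 - Invert all bits: 10010111
Step 2 - Add 1: 10010111 + 1
= 10011000 (represents -104)


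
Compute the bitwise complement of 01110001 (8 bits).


Original: 01110001
Invert all bits:
  bit 0: 0 → 1
  bit 1: 1 → 0
  bit 2: 1 → 0
  bit 3: 1 → 0
  bit 4: 0 → 1
  bit 5: 0 → 1
  bit 6: 0 → 1
  bit 7: 1 → 0
= 10001110


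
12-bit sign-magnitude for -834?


Sign bit: 1 (negative)
Magnitude: 834 = 01101000010
= 101101000010


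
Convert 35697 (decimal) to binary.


Divide by 2 repeatedly:
35697 ÷ 2 = 17848 remainder 1
17848 ÷ 2 = 8924 remainder 0
8924 ÷ 2 = 4462 remainder 0
4462 ÷ 2 = 2231 remainder 0
2231 ÷ 2 = 1115 remainder 1
1115 ÷ 2 = 557 remainder 1
557 ÷ 2 = 278 remainder 1
278 ÷ 2 = 139 remainder 0
139 ÷ 2 = 69 remainder 1
69 ÷ 2 = 34 remainder 1
34 ÷ 2 = 17 remainder 0
17 ÷ 2 = 8 remainder 1
8 ÷ 2 = 4 remainder 0
4 ÷ 2 = 2 remainder 0
2 ÷ 2 = 1 remainder 0
1 ÷ 2 = 0 remainder 1
Reading remainders bottom-up:
= 1000101101110001


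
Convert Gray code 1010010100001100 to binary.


Gray code: 1010010100001100
MSB stays the same: 1
Each subsequent bit = prev_binary XOR current_gray:
  B[1] = 1 XOR 0 = 1
  B[2] = 1 XOR 1 = 0
  B[3] = 0 XOR 0 = 0
  B[4] = 0 XOR 0 = 0
  B[5] = 0 XOR 1 = 1
  B[6] = 1 XOR 0 = 1
  B[7] = 1 XOR 1 = 0
  B[8] = 0 XOR 0 = 0
  B[9] = 0 XOR 0 = 0
  B[10] = 0 XOR 0 = 0
  B[11] = 0 XOR 0 = 0
  B[12] = 0 XOR 1 = 1
  B[13] = 1 XOR 1 = 0
  B[14] = 0 XOR 0 = 0
  B[15] = 0 XOR 0 = 0
= 1100011000001000 (50696 decimal)


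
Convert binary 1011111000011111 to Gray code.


Binary: 1011111000011111
Gray code: G = B XOR (B >> 1)
B >> 1 = 0101111100001111
1011111000011111 XOR 0101111100001111:
  1 XOR 0 = 1
  0 XOR 1 = 1
  1 XOR 0 = 1
  1 XOR 1 = 0
  1 XOR 1 = 0
  1 XOR 1 = 0
  1 XOR 1 = 0
  0 XOR 1 = 1
  0 XOR 0 = 0
  0 XOR 0 = 0
  0 XOR 0 = 0
  1 XOR 0 = 1
  1 XOR 1 = 0
  1 XOR 1 = 0
  1 XOR 1 = 0
  1 XOR 1 = 0
= 1110000100010000


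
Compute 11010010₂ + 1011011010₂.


Align and add column by column (LSB to MSB, carry propagating):
  00011010010
+ 01011011010
  -----------
  col 0: 0 + 0 + 0 (carry in) = 0 → bit 0, carry out 0
  col 1: 1 + 1 + 0 (carry in) = 2 → bit 0, carry out 1
  col 2: 0 + 0 + 1 (carry in) = 1 → bit 1, carry out 0
  col 3: 0 + 1 + 0 (carry in) = 1 → bit 1, carry out 0
  col 4: 1 + 1 + 0 (carry in) = 2 → bit 0, carry out 1
  col 5: 0 + 0 + 1 (carry in) = 1 → bit 1, carry out 0
  col 6: 1 + 1 + 0 (carry in) = 2 → bit 0, carry out 1
  col 7: 1 + 1 + 1 (carry in) = 3 → bit 1, carry out 1
  col 8: 0 + 0 + 1 (carry in) = 1 → bit 1, carry out 0
  col 9: 0 + 1 + 0 (carry in) = 1 → bit 1, carry out 0
  col 10: 0 + 0 + 0 (carry in) = 0 → bit 0, carry out 0
Reading bits MSB→LSB: 01110101100
Strip leading zeros: 1110101100
= 1110101100


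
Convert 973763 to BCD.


Each digit → 4-bit binary:
  9 → 1001
  7 → 0111
  3 → 0011
  7 → 0111
  6 → 0110
  3 → 0011
= 1001 0111 0011 0111 0110 0011


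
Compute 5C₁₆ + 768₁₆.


Align and add column by column (LSB to MSB, each column mod 16 with carry):
  005C
+ 0768
  ----
  col 0: C(12) + 8(8) + 0 (carry in) = 20 → 4(4), carry out 1
  col 1: 5(5) + 6(6) + 1 (carry in) = 12 → C(12), carry out 0
  col 2: 0(0) + 7(7) + 0 (carry in) = 7 → 7(7), carry out 0
  col 3: 0(0) + 0(0) + 0 (carry in) = 0 → 0(0), carry out 0
Reading digits MSB→LSB: 07C4
Strip leading zeros: 7C4
= 0x7C4


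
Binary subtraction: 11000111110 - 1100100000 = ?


Align and subtract column by column (LSB to MSB, borrowing when needed):
  11000111110
- 01100100000
  -----------
  col 0: (0 - 0 borrow-in) - 0 → 0 - 0 = 0, borrow out 0
  col 1: (1 - 0 borrow-in) - 0 → 1 - 0 = 1, borrow out 0
  col 2: (1 - 0 borrow-in) - 0 → 1 - 0 = 1, borrow out 0
  col 3: (1 - 0 borrow-in) - 0 → 1 - 0 = 1, borrow out 0
  col 4: (1 - 0 borrow-in) - 0 → 1 - 0 = 1, borrow out 0
  col 5: (1 - 0 borrow-in) - 1 → 1 - 1 = 0, borrow out 0
  col 6: (0 - 0 borrow-in) - 0 → 0 - 0 = 0, borrow out 0
  col 7: (0 - 0 borrow-in) - 0 → 0 - 0 = 0, borrow out 0
  col 8: (0 - 0 borrow-in) - 1 → borrow from next column: (0+2) - 1 = 1, borrow out 1
  col 9: (1 - 1 borrow-in) - 1 → borrow from next column: (0+2) - 1 = 1, borrow out 1
  col 10: (1 - 1 borrow-in) - 0 → 0 - 0 = 0, borrow out 0
Reading bits MSB→LSB: 01100011110
Strip leading zeros: 1100011110
= 1100011110


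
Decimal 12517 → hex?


Divide by 16 repeatedly:
12517 ÷ 16 = 782 remainder 5 (5)
782 ÷ 16 = 48 remainder 14 (E)
48 ÷ 16 = 3 remainder 0 (0)
3 ÷ 16 = 0 remainder 3 (3)
Reading remainders bottom-up:
= 0x30E5


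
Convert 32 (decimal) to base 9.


Divide by 9 repeatedly:
32 ÷ 9 = 3 remainder 5
3 ÷ 9 = 0 remainder 3
Reading remainders bottom-up:
= 35


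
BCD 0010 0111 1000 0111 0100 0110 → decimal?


Each 4-bit group → digit:
  0010 → 2
  0111 → 7
  1000 → 8
  0111 → 7
  0100 → 4
  0110 → 6
= 278746


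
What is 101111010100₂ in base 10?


Positional values:
Bit 2: 1 × 2^2 = 4
Bit 4: 1 × 2^4 = 16
Bit 6: 1 × 2^6 = 64
Bit 7: 1 × 2^7 = 128
Bit 8: 1 × 2^8 = 256
Bit 9: 1 × 2^9 = 512
Bit 11: 1 × 2^11 = 2048
Sum = 4 + 16 + 64 + 128 + 256 + 512 + 2048
= 3028


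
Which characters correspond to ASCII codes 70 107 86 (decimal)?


Codes (decimal): 70 107 86
Per-code ASCII lookup:
  70  (range 65-90: uppercase, 70 - 65 = 5) → 'F'
  107  (range 97-122: lowercase, 107 - 97 = 10) → 'k'
  86  (range 65-90: uppercase, 86 - 65 = 21) → 'V'
= 'FkV'


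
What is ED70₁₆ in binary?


Each hex digit → 4 binary bits:
  E = 1110
  D = 1101
  7 = 0111
  0 = 0000
Concatenate: 1110 1101 0111 0000
= 1110110101110000


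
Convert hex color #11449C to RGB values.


Hex: #11449C
R = 11₁₆ = 17
G = 44₁₆ = 68
B = 9C₁₆ = 156
= RGB(17, 68, 156)


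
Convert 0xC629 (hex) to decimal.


Positional values:
Position 0: 9 × 16^0 = 9 × 1 = 9
Position 1: 2 × 16^1 = 2 × 16 = 32
Position 2: 6 × 16^2 = 6 × 256 = 1536
Position 3: C × 16^3 = 12 × 4096 = 49152
Sum = 9 + 32 + 1536 + 49152
= 50729


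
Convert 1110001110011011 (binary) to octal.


Group into 3-bit groups: 001110001110011011
  001 = 1
  110 = 6
  001 = 1
  110 = 6
  011 = 3
  011 = 3
= 0o161633


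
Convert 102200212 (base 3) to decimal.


Positional values (base 3):
  2 × 3^0 = 2 × 1 = 2
  1 × 3^1 = 1 × 3 = 3
  2 × 3^2 = 2 × 9 = 18
  0 × 3^3 = 0 × 27 = 0
  0 × 3^4 = 0 × 81 = 0
  2 × 3^5 = 2 × 243 = 486
  2 × 3^6 = 2 × 729 = 1458
  0 × 3^7 = 0 × 2187 = 0
  1 × 3^8 = 1 × 6561 = 6561
Sum = 2 + 3 + 18 + 0 + 0 + 486 + 1458 + 0 + 6561
= 8528


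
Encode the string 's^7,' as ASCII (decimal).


String: 's^7,'  (4 characters)
Per-character ASCII lookup:
  's': lowercase starts at 97: 's' = 97 + 18 = 115
  '^': special character: '^' = 94
  '7': digits start at 48: '7' = 48 + 7 = 55
  ',': special character: ',' = 44
= 115 94 55 44


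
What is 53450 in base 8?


Divide by 8 repeatedly:
53450 ÷ 8 = 6681 remainder 2
6681 ÷ 8 = 835 remainder 1
835 ÷ 8 = 104 remainder 3
104 ÷ 8 = 13 remainder 0
13 ÷ 8 = 1 remainder 5
1 ÷ 8 = 0 remainder 1
Reading remainders bottom-up:
= 0o150312


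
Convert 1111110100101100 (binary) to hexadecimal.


Group into 4-bit nibbles: 1111110100101100
  1111 = F
  1101 = D
  0010 = 2
  1100 = C
= 0xFD2C


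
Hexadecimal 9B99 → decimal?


Positional values:
Position 0: 9 × 16^0 = 9 × 1 = 9
Position 1: 9 × 16^1 = 9 × 16 = 144
Position 2: B × 16^2 = 11 × 256 = 2816
Position 3: 9 × 16^3 = 9 × 4096 = 36864
Sum = 9 + 144 + 2816 + 36864
= 39833


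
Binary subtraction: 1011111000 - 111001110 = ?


Align and subtract column by column (LSB to MSB, borrowing when needed):
  1011111000
- 0111001110
  ----------
  col 0: (0 - 0 borrow-in) - 0 → 0 - 0 = 0, borrow out 0
  col 1: (0 - 0 borrow-in) - 1 → borrow from next column: (0+2) - 1 = 1, borrow out 1
  col 2: (0 - 1 borrow-in) - 1 → borrow from next column: (-1+2) - 1 = 0, borrow out 1
  col 3: (1 - 1 borrow-in) - 1 → borrow from next column: (0+2) - 1 = 1, borrow out 1
  col 4: (1 - 1 borrow-in) - 0 → 0 - 0 = 0, borrow out 0
  col 5: (1 - 0 borrow-in) - 0 → 1 - 0 = 1, borrow out 0
  col 6: (1 - 0 borrow-in) - 1 → 1 - 1 = 0, borrow out 0
  col 7: (1 - 0 borrow-in) - 1 → 1 - 1 = 0, borrow out 0
  col 8: (0 - 0 borrow-in) - 1 → borrow from next column: (0+2) - 1 = 1, borrow out 1
  col 9: (1 - 1 borrow-in) - 0 → 0 - 0 = 0, borrow out 0
Reading bits MSB→LSB: 0100101010
Strip leading zeros: 100101010
= 100101010


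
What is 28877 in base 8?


Divide by 8 repeatedly:
28877 ÷ 8 = 3609 remainder 5
3609 ÷ 8 = 451 remainder 1
451 ÷ 8 = 56 remainder 3
56 ÷ 8 = 7 remainder 0
7 ÷ 8 = 0 remainder 7
Reading remainders bottom-up:
= 0o70315


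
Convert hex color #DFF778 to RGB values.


Hex: #DFF778
R = DF₁₆ = 223
G = F7₁₆ = 247
B = 78₁₆ = 120
= RGB(223, 247, 120)


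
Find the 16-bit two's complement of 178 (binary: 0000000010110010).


Original: 0000000010110010
Step 1 - Invert all bits: 1111111101001101
Step 2 - Add 1: 1111111101001101 + 1
= 1111111101001110 (represents -178)


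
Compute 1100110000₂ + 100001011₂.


Align and add column by column (LSB to MSB, carry propagating):
  01100110000
+ 00100001011
  -----------
  col 0: 0 + 1 + 0 (carry in) = 1 → bit 1, carry out 0
  col 1: 0 + 1 + 0 (carry in) = 1 → bit 1, carry out 0
  col 2: 0 + 0 + 0 (carry in) = 0 → bit 0, carry out 0
  col 3: 0 + 1 + 0 (carry in) = 1 → bit 1, carry out 0
  col 4: 1 + 0 + 0 (carry in) = 1 → bit 1, carry out 0
  col 5: 1 + 0 + 0 (carry in) = 1 → bit 1, carry out 0
  col 6: 0 + 0 + 0 (carry in) = 0 → bit 0, carry out 0
  col 7: 0 + 0 + 0 (carry in) = 0 → bit 0, carry out 0
  col 8: 1 + 1 + 0 (carry in) = 2 → bit 0, carry out 1
  col 9: 1 + 0 + 1 (carry in) = 2 → bit 0, carry out 1
  col 10: 0 + 0 + 1 (carry in) = 1 → bit 1, carry out 0
Reading bits MSB→LSB: 10000111011
Strip leading zeros: 10000111011
= 10000111011


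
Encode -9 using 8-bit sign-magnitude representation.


Sign bit: 1 (negative)
Magnitude: 9 = 0001001
= 10001001


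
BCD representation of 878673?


Each digit → 4-bit binary:
  8 → 1000
  7 → 0111
  8 → 1000
  6 → 0110
  7 → 0111
  3 → 0011
= 1000 0111 1000 0110 0111 0011


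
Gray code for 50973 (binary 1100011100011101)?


Binary: 1100011100011101
Gray code: G = B XOR (B >> 1)
B >> 1 = 0110001110001110
1100011100011101 XOR 0110001110001110:
  1 XOR 0 = 1
  1 XOR 1 = 0
  0 XOR 1 = 1
  0 XOR 0 = 0
  0 XOR 0 = 0
  1 XOR 0 = 1
  1 XOR 1 = 0
  1 XOR 1 = 0
  0 XOR 1 = 1
  0 XOR 0 = 0
  0 XOR 0 = 0
  1 XOR 0 = 1
  1 XOR 1 = 0
  1 XOR 1 = 0
  0 XOR 1 = 1
  1 XOR 0 = 1
= 1010010010010011


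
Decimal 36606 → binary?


Divide by 2 repeatedly:
36606 ÷ 2 = 18303 remainder 0
18303 ÷ 2 = 9151 remainder 1
9151 ÷ 2 = 4575 remainder 1
4575 ÷ 2 = 2287 remainder 1
2287 ÷ 2 = 1143 remainder 1
1143 ÷ 2 = 571 remainder 1
571 ÷ 2 = 285 remainder 1
285 ÷ 2 = 142 remainder 1
142 ÷ 2 = 71 remainder 0
71 ÷ 2 = 35 remainder 1
35 ÷ 2 = 17 remainder 1
17 ÷ 2 = 8 remainder 1
8 ÷ 2 = 4 remainder 0
4 ÷ 2 = 2 remainder 0
2 ÷ 2 = 1 remainder 0
1 ÷ 2 = 0 remainder 1
Reading remainders bottom-up:
= 1000111011111110


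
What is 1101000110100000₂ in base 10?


Positional values:
Bit 5: 1 × 2^5 = 32
Bit 7: 1 × 2^7 = 128
Bit 8: 1 × 2^8 = 256
Bit 12: 1 × 2^12 = 4096
Bit 14: 1 × 2^14 = 16384
Bit 15: 1 × 2^15 = 32768
Sum = 32 + 128 + 256 + 4096 + 16384 + 32768
= 53664


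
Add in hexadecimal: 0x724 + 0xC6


Align and add column by column (LSB to MSB, each column mod 16 with carry):
  0724
+ 00C6
  ----
  col 0: 4(4) + 6(6) + 0 (carry in) = 10 → A(10), carry out 0
  col 1: 2(2) + C(12) + 0 (carry in) = 14 → E(14), carry out 0
  col 2: 7(7) + 0(0) + 0 (carry in) = 7 → 7(7), carry out 0
  col 3: 0(0) + 0(0) + 0 (carry in) = 0 → 0(0), carry out 0
Reading digits MSB→LSB: 07EA
Strip leading zeros: 7EA
= 0x7EA


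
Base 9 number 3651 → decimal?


Positional values (base 9):
  1 × 9^0 = 1 × 1 = 1
  5 × 9^1 = 5 × 9 = 45
  6 × 9^2 = 6 × 81 = 486
  3 × 9^3 = 3 × 729 = 2187
Sum = 1 + 45 + 486 + 2187
= 2719


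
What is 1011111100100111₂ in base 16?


Group into 4-bit nibbles: 1011111100100111
  1011 = B
  1111 = F
  0010 = 2
  0111 = 7
= 0xBF27


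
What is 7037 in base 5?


Divide by 5 repeatedly:
7037 ÷ 5 = 1407 remainder 2
1407 ÷ 5 = 281 remainder 2
281 ÷ 5 = 56 remainder 1
56 ÷ 5 = 11 remainder 1
11 ÷ 5 = 2 remainder 1
2 ÷ 5 = 0 remainder 2
Reading remainders bottom-up:
= 211122


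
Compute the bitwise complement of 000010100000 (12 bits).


Original: 000010100000
Invert all bits:
  bit 0: 0 → 1
  bit 1: 0 → 1
  bit 2: 0 → 1
  bit 3: 0 → 1
  bit 4: 1 → 0
  bit 5: 0 → 1
  bit 6: 1 → 0
  bit 7: 0 → 1
  bit 8: 0 → 1
  bit 9: 0 → 1
  bit 10: 0 → 1
  bit 11: 0 → 1
= 111101011111


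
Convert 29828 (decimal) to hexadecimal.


Divide by 16 repeatedly:
29828 ÷ 16 = 1864 remainder 4 (4)
1864 ÷ 16 = 116 remainder 8 (8)
116 ÷ 16 = 7 remainder 4 (4)
7 ÷ 16 = 0 remainder 7 (7)
Reading remainders bottom-up:
= 0x7484


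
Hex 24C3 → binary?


Each hex digit → 4 binary bits:
  2 = 0010
  4 = 0100
  C = 1100
  3 = 0011
Concatenate: 0010 0100 1100 0011
= 0010010011000011


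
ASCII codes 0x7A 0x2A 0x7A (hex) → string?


Codes (hex): 0x7A 0x2A 0x7A
Per-code ASCII lookup:
  0x7A = 122  (range 97-122: lowercase, 122 - 97 = 25) → 'z'
  0x2A = 42  (special character) → '*'
  0x7A = 122  (range 97-122: lowercase, 122 - 97 = 25) → 'z'
= 'z*z'


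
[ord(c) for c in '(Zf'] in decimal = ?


String: '(Zf'  (3 characters)
Per-character ASCII lookup:
  '(': special character: '(' = 40
  'Z': uppercase starts at 65: 'Z' = 65 + 25 = 90
  'f': lowercase starts at 97: 'f' = 97 + 5 = 102
= 40 90 102


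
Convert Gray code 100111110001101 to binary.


Gray code: 100111110001101
MSB stays the same: 1
Each subsequent bit = prev_binary XOR current_gray:
  B[1] = 1 XOR 0 = 1
  B[2] = 1 XOR 0 = 1
  B[3] = 1 XOR 1 = 0
  B[4] = 0 XOR 1 = 1
  B[5] = 1 XOR 1 = 0
  B[6] = 0 XOR 1 = 1
  B[7] = 1 XOR 1 = 0
  B[8] = 0 XOR 0 = 0
  B[9] = 0 XOR 0 = 0
  B[10] = 0 XOR 0 = 0
  B[11] = 0 XOR 1 = 1
  B[12] = 1 XOR 1 = 0
  B[13] = 0 XOR 0 = 0
  B[14] = 0 XOR 1 = 1
= 111010100001001 (29961 decimal)


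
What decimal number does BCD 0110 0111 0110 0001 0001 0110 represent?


Each 4-bit group → digit:
  0110 → 6
  0111 → 7
  0110 → 6
  0001 → 1
  0001 → 1
  0110 → 6
= 676116


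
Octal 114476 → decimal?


Positional values:
Position 0: 6 × 8^0 = 6
Position 1: 7 × 8^1 = 56
Position 2: 4 × 8^2 = 256
Position 3: 4 × 8^3 = 2048
Position 4: 1 × 8^4 = 4096
Position 5: 1 × 8^5 = 32768
Sum = 6 + 56 + 256 + 2048 + 4096 + 32768
= 39230


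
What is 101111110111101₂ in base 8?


Group into 3-bit groups: 101111110111101
  101 = 5
  111 = 7
  110 = 6
  111 = 7
  101 = 5
= 0o57675


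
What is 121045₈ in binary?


Each octal digit → 3 binary bits:
  1 = 001
  2 = 010
  1 = 001
  0 = 000
  4 = 100
  5 = 101
Concatenate: 001 010 001 000 100 101
= 001010001000100101


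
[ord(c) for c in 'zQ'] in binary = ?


String: 'zQ'  (2 characters)
Per-character ASCII lookup:
  'z': lowercase starts at 97: 'z' = 97 + 25 = 122 → 1111010
  'Q': uppercase starts at 65: 'Q' = 65 + 16 = 81 → 1010001
= 1111010 1010001


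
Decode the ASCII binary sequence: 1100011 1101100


Codes (binary): 1100011 1101100
Per-code ASCII lookup:
  1100011 = 99  (range 97-122: lowercase, 99 - 97 = 2) → 'c'
  1101100 = 108  (range 97-122: lowercase, 108 - 97 = 11) → 'l'
= 'cl'


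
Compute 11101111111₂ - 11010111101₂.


Align and subtract column by column (LSB to MSB, borrowing when needed):
  11101111111
- 11010111101
  -----------
  col 0: (1 - 0 borrow-in) - 1 → 1 - 1 = 0, borrow out 0
  col 1: (1 - 0 borrow-in) - 0 → 1 - 0 = 1, borrow out 0
  col 2: (1 - 0 borrow-in) - 1 → 1 - 1 = 0, borrow out 0
  col 3: (1 - 0 borrow-in) - 1 → 1 - 1 = 0, borrow out 0
  col 4: (1 - 0 borrow-in) - 1 → 1 - 1 = 0, borrow out 0
  col 5: (1 - 0 borrow-in) - 1 → 1 - 1 = 0, borrow out 0
  col 6: (1 - 0 borrow-in) - 0 → 1 - 0 = 1, borrow out 0
  col 7: (0 - 0 borrow-in) - 1 → borrow from next column: (0+2) - 1 = 1, borrow out 1
  col 8: (1 - 1 borrow-in) - 0 → 0 - 0 = 0, borrow out 0
  col 9: (1 - 0 borrow-in) - 1 → 1 - 1 = 0, borrow out 0
  col 10: (1 - 0 borrow-in) - 1 → 1 - 1 = 0, borrow out 0
Reading bits MSB→LSB: 00011000010
Strip leading zeros: 11000010
= 11000010


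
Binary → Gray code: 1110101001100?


Binary: 1110101001100
Gray code: G = B XOR (B >> 1)
B >> 1 = 0111010100110
1110101001100 XOR 0111010100110:
  1 XOR 0 = 1
  1 XOR 1 = 0
  1 XOR 1 = 0
  0 XOR 1 = 1
  1 XOR 0 = 1
  0 XOR 1 = 1
  1 XOR 0 = 1
  0 XOR 1 = 1
  0 XOR 0 = 0
  1 XOR 0 = 1
  1 XOR 1 = 0
  0 XOR 1 = 1
  0 XOR 0 = 0
= 1001111101010


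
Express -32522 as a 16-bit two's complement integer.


Original: 0111111100001010
Step 1 - Invert all bits: 1000000011110101
Step 2 - Add 1: 1000000011110101 + 1
= 1000000011110110 (represents -32522)


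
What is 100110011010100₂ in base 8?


Group into 3-bit groups: 100110011010100
  100 = 4
  110 = 6
  011 = 3
  010 = 2
  100 = 4
= 0o46324


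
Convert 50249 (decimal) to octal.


Divide by 8 repeatedly:
50249 ÷ 8 = 6281 remainder 1
6281 ÷ 8 = 785 remainder 1
785 ÷ 8 = 98 remainder 1
98 ÷ 8 = 12 remainder 2
12 ÷ 8 = 1 remainder 4
1 ÷ 8 = 0 remainder 1
Reading remainders bottom-up:
= 0o142111


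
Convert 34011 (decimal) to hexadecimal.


Divide by 16 repeatedly:
34011 ÷ 16 = 2125 remainder 11 (B)
2125 ÷ 16 = 132 remainder 13 (D)
132 ÷ 16 = 8 remainder 4 (4)
8 ÷ 16 = 0 remainder 8 (8)
Reading remainders bottom-up:
= 0x84DB


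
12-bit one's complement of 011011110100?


Original: 011011110100
Invert all bits:
  bit 0: 0 → 1
  bit 1: 1 → 0
  bit 2: 1 → 0
  bit 3: 0 → 1
  bit 4: 1 → 0
  bit 5: 1 → 0
  bit 6: 1 → 0
  bit 7: 1 → 0
  bit 8: 0 → 1
  bit 9: 1 → 0
  bit 10: 0 → 1
  bit 11: 0 → 1
= 100100001011


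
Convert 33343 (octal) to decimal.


Positional values:
Position 0: 3 × 8^0 = 3
Position 1: 4 × 8^1 = 32
Position 2: 3 × 8^2 = 192
Position 3: 3 × 8^3 = 1536
Position 4: 3 × 8^4 = 12288
Sum = 3 + 32 + 192 + 1536 + 12288
= 14051


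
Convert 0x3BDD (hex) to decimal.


Positional values:
Position 0: D × 16^0 = 13 × 1 = 13
Position 1: D × 16^1 = 13 × 16 = 208
Position 2: B × 16^2 = 11 × 256 = 2816
Position 3: 3 × 16^3 = 3 × 4096 = 12288
Sum = 13 + 208 + 2816 + 12288
= 15325


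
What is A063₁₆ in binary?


Each hex digit → 4 binary bits:
  A = 1010
  0 = 0000
  6 = 0110
  3 = 0011
Concatenate: 1010 0000 0110 0011
= 1010000001100011


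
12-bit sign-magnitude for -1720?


Sign bit: 1 (negative)
Magnitude: 1720 = 11010111000
= 111010111000


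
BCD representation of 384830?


Each digit → 4-bit binary:
  3 → 0011
  8 → 1000
  4 → 0100
  8 → 1000
  3 → 0011
  0 → 0000
= 0011 1000 0100 1000 0011 0000


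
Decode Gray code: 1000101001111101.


Gray code: 1000101001111101
MSB stays the same: 1
Each subsequent bit = prev_binary XOR current_gray:
  B[1] = 1 XOR 0 = 1
  B[2] = 1 XOR 0 = 1
  B[3] = 1 XOR 0 = 1
  B[4] = 1 XOR 1 = 0
  B[5] = 0 XOR 0 = 0
  B[6] = 0 XOR 1 = 1
  B[7] = 1 XOR 0 = 1
  B[8] = 1 XOR 0 = 1
  B[9] = 1 XOR 1 = 0
  B[10] = 0 XOR 1 = 1
  B[11] = 1 XOR 1 = 0
  B[12] = 0 XOR 1 = 1
  B[13] = 1 XOR 1 = 0
  B[14] = 0 XOR 0 = 0
  B[15] = 0 XOR 1 = 1
= 1111001110101001 (62377 decimal)


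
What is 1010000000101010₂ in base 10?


Positional values:
Bit 1: 1 × 2^1 = 2
Bit 3: 1 × 2^3 = 8
Bit 5: 1 × 2^5 = 32
Bit 13: 1 × 2^13 = 8192
Bit 15: 1 × 2^15 = 32768
Sum = 2 + 8 + 32 + 8192 + 32768
= 41002


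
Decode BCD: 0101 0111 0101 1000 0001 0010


Each 4-bit group → digit:
  0101 → 5
  0111 → 7
  0101 → 5
  1000 → 8
  0001 → 1
  0010 → 2
= 575812


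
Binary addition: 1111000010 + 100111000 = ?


Align and add column by column (LSB to MSB, carry propagating):
  01111000010
+ 00100111000
  -----------
  col 0: 0 + 0 + 0 (carry in) = 0 → bit 0, carry out 0
  col 1: 1 + 0 + 0 (carry in) = 1 → bit 1, carry out 0
  col 2: 0 + 0 + 0 (carry in) = 0 → bit 0, carry out 0
  col 3: 0 + 1 + 0 (carry in) = 1 → bit 1, carry out 0
  col 4: 0 + 1 + 0 (carry in) = 1 → bit 1, carry out 0
  col 5: 0 + 1 + 0 (carry in) = 1 → bit 1, carry out 0
  col 6: 1 + 0 + 0 (carry in) = 1 → bit 1, carry out 0
  col 7: 1 + 0 + 0 (carry in) = 1 → bit 1, carry out 0
  col 8: 1 + 1 + 0 (carry in) = 2 → bit 0, carry out 1
  col 9: 1 + 0 + 1 (carry in) = 2 → bit 0, carry out 1
  col 10: 0 + 0 + 1 (carry in) = 1 → bit 1, carry out 0
Reading bits MSB→LSB: 10011111010
Strip leading zeros: 10011111010
= 10011111010


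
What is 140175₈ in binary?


Each octal digit → 3 binary bits:
  1 = 001
  4 = 100
  0 = 000
  1 = 001
  7 = 111
  5 = 101
Concatenate: 001 100 000 001 111 101
= 001100000001111101


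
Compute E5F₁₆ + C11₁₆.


Align and add column by column (LSB to MSB, each column mod 16 with carry):
  0E5F
+ 0C11
  ----
  col 0: F(15) + 1(1) + 0 (carry in) = 16 → 0(0), carry out 1
  col 1: 5(5) + 1(1) + 1 (carry in) = 7 → 7(7), carry out 0
  col 2: E(14) + C(12) + 0 (carry in) = 26 → A(10), carry out 1
  col 3: 0(0) + 0(0) + 1 (carry in) = 1 → 1(1), carry out 0
Reading digits MSB→LSB: 1A70
Strip leading zeros: 1A70
= 0x1A70


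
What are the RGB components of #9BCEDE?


Hex: #9BCEDE
R = 9B₁₆ = 155
G = CE₁₆ = 206
B = DE₁₆ = 222
= RGB(155, 206, 222)


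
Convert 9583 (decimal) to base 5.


Divide by 5 repeatedly:
9583 ÷ 5 = 1916 remainder 3
1916 ÷ 5 = 383 remainder 1
383 ÷ 5 = 76 remainder 3
76 ÷ 5 = 15 remainder 1
15 ÷ 5 = 3 remainder 0
3 ÷ 5 = 0 remainder 3
Reading remainders bottom-up:
= 301313


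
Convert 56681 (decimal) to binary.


Divide by 2 repeatedly:
56681 ÷ 2 = 28340 remainder 1
28340 ÷ 2 = 14170 remainder 0
14170 ÷ 2 = 7085 remainder 0
7085 ÷ 2 = 3542 remainder 1
3542 ÷ 2 = 1771 remainder 0
1771 ÷ 2 = 885 remainder 1
885 ÷ 2 = 442 remainder 1
442 ÷ 2 = 221 remainder 0
221 ÷ 2 = 110 remainder 1
110 ÷ 2 = 55 remainder 0
55 ÷ 2 = 27 remainder 1
27 ÷ 2 = 13 remainder 1
13 ÷ 2 = 6 remainder 1
6 ÷ 2 = 3 remainder 0
3 ÷ 2 = 1 remainder 1
1 ÷ 2 = 0 remainder 1
Reading remainders bottom-up:
= 1101110101101001


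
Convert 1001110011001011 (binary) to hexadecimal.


Group into 4-bit nibbles: 1001110011001011
  1001 = 9
  1100 = C
  1100 = C
  1011 = B
= 0x9CCB


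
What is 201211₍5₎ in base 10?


Positional values (base 5):
  1 × 5^0 = 1 × 1 = 1
  1 × 5^1 = 1 × 5 = 5
  2 × 5^2 = 2 × 25 = 50
  1 × 5^3 = 1 × 125 = 125
  0 × 5^4 = 0 × 625 = 0
  2 × 5^5 = 2 × 3125 = 6250
Sum = 1 + 5 + 50 + 125 + 0 + 6250
= 6431


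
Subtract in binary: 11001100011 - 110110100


Align and subtract column by column (LSB to MSB, borrowing when needed):
  11001100011
- 00110110100
  -----------
  col 0: (1 - 0 borrow-in) - 0 → 1 - 0 = 1, borrow out 0
  col 1: (1 - 0 borrow-in) - 0 → 1 - 0 = 1, borrow out 0
  col 2: (0 - 0 borrow-in) - 1 → borrow from next column: (0+2) - 1 = 1, borrow out 1
  col 3: (0 - 1 borrow-in) - 0 → borrow from next column: (-1+2) - 0 = 1, borrow out 1
  col 4: (0 - 1 borrow-in) - 1 → borrow from next column: (-1+2) - 1 = 0, borrow out 1
  col 5: (1 - 1 borrow-in) - 1 → borrow from next column: (0+2) - 1 = 1, borrow out 1
  col 6: (1 - 1 borrow-in) - 0 → 0 - 0 = 0, borrow out 0
  col 7: (0 - 0 borrow-in) - 1 → borrow from next column: (0+2) - 1 = 1, borrow out 1
  col 8: (0 - 1 borrow-in) - 1 → borrow from next column: (-1+2) - 1 = 0, borrow out 1
  col 9: (1 - 1 borrow-in) - 0 → 0 - 0 = 0, borrow out 0
  col 10: (1 - 0 borrow-in) - 0 → 1 - 0 = 1, borrow out 0
Reading bits MSB→LSB: 10010101111
Strip leading zeros: 10010101111
= 10010101111


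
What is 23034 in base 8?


Divide by 8 repeatedly:
23034 ÷ 8 = 2879 remainder 2
2879 ÷ 8 = 359 remainder 7
359 ÷ 8 = 44 remainder 7
44 ÷ 8 = 5 remainder 4
5 ÷ 8 = 0 remainder 5
Reading remainders bottom-up:
= 0o54772


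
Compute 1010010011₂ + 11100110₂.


Align and add column by column (LSB to MSB, carry propagating):
  01010010011
+ 00011100110
  -----------
  col 0: 1 + 0 + 0 (carry in) = 1 → bit 1, carry out 0
  col 1: 1 + 1 + 0 (carry in) = 2 → bit 0, carry out 1
  col 2: 0 + 1 + 1 (carry in) = 2 → bit 0, carry out 1
  col 3: 0 + 0 + 1 (carry in) = 1 → bit 1, carry out 0
  col 4: 1 + 0 + 0 (carry in) = 1 → bit 1, carry out 0
  col 5: 0 + 1 + 0 (carry in) = 1 → bit 1, carry out 0
  col 6: 0 + 1 + 0 (carry in) = 1 → bit 1, carry out 0
  col 7: 1 + 1 + 0 (carry in) = 2 → bit 0, carry out 1
  col 8: 0 + 0 + 1 (carry in) = 1 → bit 1, carry out 0
  col 9: 1 + 0 + 0 (carry in) = 1 → bit 1, carry out 0
  col 10: 0 + 0 + 0 (carry in) = 0 → bit 0, carry out 0
Reading bits MSB→LSB: 01101111001
Strip leading zeros: 1101111001
= 1101111001


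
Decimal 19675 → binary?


Divide by 2 repeatedly:
19675 ÷ 2 = 9837 remainder 1
9837 ÷ 2 = 4918 remainder 1
4918 ÷ 2 = 2459 remainder 0
2459 ÷ 2 = 1229 remainder 1
1229 ÷ 2 = 614 remainder 1
614 ÷ 2 = 307 remainder 0
307 ÷ 2 = 153 remainder 1
153 ÷ 2 = 76 remainder 1
76 ÷ 2 = 38 remainder 0
38 ÷ 2 = 19 remainder 0
19 ÷ 2 = 9 remainder 1
9 ÷ 2 = 4 remainder 1
4 ÷ 2 = 2 remainder 0
2 ÷ 2 = 1 remainder 0
1 ÷ 2 = 0 remainder 1
Reading remainders bottom-up:
= 100110011011011


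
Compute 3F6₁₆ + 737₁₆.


Align and add column by column (LSB to MSB, each column mod 16 with carry):
  03F6
+ 0737
  ----
  col 0: 6(6) + 7(7) + 0 (carry in) = 13 → D(13), carry out 0
  col 1: F(15) + 3(3) + 0 (carry in) = 18 → 2(2), carry out 1
  col 2: 3(3) + 7(7) + 1 (carry in) = 11 → B(11), carry out 0
  col 3: 0(0) + 0(0) + 0 (carry in) = 0 → 0(0), carry out 0
Reading digits MSB→LSB: 0B2D
Strip leading zeros: B2D
= 0xB2D


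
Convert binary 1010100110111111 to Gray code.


Binary: 1010100110111111
Gray code: G = B XOR (B >> 1)
B >> 1 = 0101010011011111
1010100110111111 XOR 0101010011011111:
  1 XOR 0 = 1
  0 XOR 1 = 1
  1 XOR 0 = 1
  0 XOR 1 = 1
  1 XOR 0 = 1
  0 XOR 1 = 1
  0 XOR 0 = 0
  1 XOR 0 = 1
  1 XOR 1 = 0
  0 XOR 1 = 1
  1 XOR 0 = 1
  1 XOR 1 = 0
  1 XOR 1 = 0
  1 XOR 1 = 0
  1 XOR 1 = 0
  1 XOR 1 = 0
= 1111110101100000


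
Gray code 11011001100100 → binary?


Gray code: 11011001100100
MSB stays the same: 1
Each subsequent bit = prev_binary XOR current_gray:
  B[1] = 1 XOR 1 = 0
  B[2] = 0 XOR 0 = 0
  B[3] = 0 XOR 1 = 1
  B[4] = 1 XOR 1 = 0
  B[5] = 0 XOR 0 = 0
  B[6] = 0 XOR 0 = 0
  B[7] = 0 XOR 1 = 1
  B[8] = 1 XOR 1 = 0
  B[9] = 0 XOR 0 = 0
  B[10] = 0 XOR 0 = 0
  B[11] = 0 XOR 1 = 1
  B[12] = 1 XOR 0 = 1
  B[13] = 1 XOR 0 = 1
= 10010001000111 (9287 decimal)


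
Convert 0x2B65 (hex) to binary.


Each hex digit → 4 binary bits:
  2 = 0010
  B = 1011
  6 = 0110
  5 = 0101
Concatenate: 0010 1011 0110 0101
= 0010101101100101


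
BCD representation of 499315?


Each digit → 4-bit binary:
  4 → 0100
  9 → 1001
  9 → 1001
  3 → 0011
  1 → 0001
  5 → 0101
= 0100 1001 1001 0011 0001 0101


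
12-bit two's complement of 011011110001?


Original: 011011110001
Step 1 - Invert all bits: 100100001110
Step 2 - Add 1: 100100001110 + 1
= 100100001111 (represents -1777)


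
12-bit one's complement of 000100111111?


Original: 000100111111
Invert all bits:
  bit 0: 0 → 1
  bit 1: 0 → 1
  bit 2: 0 → 1
  bit 3: 1 → 0
  bit 4: 0 → 1
  bit 5: 0 → 1
  bit 6: 1 → 0
  bit 7: 1 → 0
  bit 8: 1 → 0
  bit 9: 1 → 0
  bit 10: 1 → 0
  bit 11: 1 → 0
= 111011000000


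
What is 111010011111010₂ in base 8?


Group into 3-bit groups: 111010011111010
  111 = 7
  010 = 2
  011 = 3
  111 = 7
  010 = 2
= 0o72372


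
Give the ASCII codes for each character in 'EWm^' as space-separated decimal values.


String: 'EWm^'  (4 characters)
Per-character ASCII lookup:
  'E': uppercase starts at 65: 'E' = 65 + 4 = 69
  'W': uppercase starts at 65: 'W' = 65 + 22 = 87
  'm': lowercase starts at 97: 'm' = 97 + 12 = 109
  '^': special character: '^' = 94
= 69 87 109 94


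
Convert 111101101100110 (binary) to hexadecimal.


Group into 4-bit nibbles: 0111101101100110
  0111 = 7
  1011 = B
  0110 = 6
  0110 = 6
= 0x7B66


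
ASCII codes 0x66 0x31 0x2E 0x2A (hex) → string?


Codes (hex): 0x66 0x31 0x2E 0x2A
Per-code ASCII lookup:
  0x66 = 102  (range 97-122: lowercase, 102 - 97 = 5) → 'f'
  0x31 = 49  (range 48-57: digits, 49 - 48 = 1) → '1'
  0x2E = 46  (special character) → '.'
  0x2A = 42  (special character) → '*'
= 'f1.*'


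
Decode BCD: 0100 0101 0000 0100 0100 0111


Each 4-bit group → digit:
  0100 → 4
  0101 → 5
  0000 → 0
  0100 → 4
  0100 → 4
  0111 → 7
= 450447


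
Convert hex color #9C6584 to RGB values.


Hex: #9C6584
R = 9C₁₆ = 156
G = 65₁₆ = 101
B = 84₁₆ = 132
= RGB(156, 101, 132)


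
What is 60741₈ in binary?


Each octal digit → 3 binary bits:
  6 = 110
  0 = 000
  7 = 111
  4 = 100
  1 = 001
Concatenate: 110 000 111 100 001
= 110000111100001


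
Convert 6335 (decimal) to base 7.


Divide by 7 repeatedly:
6335 ÷ 7 = 905 remainder 0
905 ÷ 7 = 129 remainder 2
129 ÷ 7 = 18 remainder 3
18 ÷ 7 = 2 remainder 4
2 ÷ 7 = 0 remainder 2
Reading remainders bottom-up:
= 24320


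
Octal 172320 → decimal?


Positional values:
Position 0: 0 × 8^0 = 0
Position 1: 2 × 8^1 = 16
Position 2: 3 × 8^2 = 192
Position 3: 2 × 8^3 = 1024
Position 4: 7 × 8^4 = 28672
Position 5: 1 × 8^5 = 32768
Sum = 0 + 16 + 192 + 1024 + 28672 + 32768
= 62672


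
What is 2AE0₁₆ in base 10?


Positional values:
Position 0: 0 × 16^0 = 0 × 1 = 0
Position 1: E × 16^1 = 14 × 16 = 224
Position 2: A × 16^2 = 10 × 256 = 2560
Position 3: 2 × 16^3 = 2 × 4096 = 8192
Sum = 0 + 224 + 2560 + 8192
= 10976


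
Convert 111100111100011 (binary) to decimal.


Positional values:
Bit 0: 1 × 2^0 = 1
Bit 1: 1 × 2^1 = 2
Bit 5: 1 × 2^5 = 32
Bit 6: 1 × 2^6 = 64
Bit 7: 1 × 2^7 = 128
Bit 8: 1 × 2^8 = 256
Bit 11: 1 × 2^11 = 2048
Bit 12: 1 × 2^12 = 4096
Bit 13: 1 × 2^13 = 8192
Bit 14: 1 × 2^14 = 16384
Sum = 1 + 2 + 32 + 64 + 128 + 256 + 2048 + 4096 + 8192 + 16384
= 31203


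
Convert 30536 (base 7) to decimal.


Positional values (base 7):
  6 × 7^0 = 6 × 1 = 6
  3 × 7^1 = 3 × 7 = 21
  5 × 7^2 = 5 × 49 = 245
  0 × 7^3 = 0 × 343 = 0
  3 × 7^4 = 3 × 2401 = 7203
Sum = 6 + 21 + 245 + 0 + 7203
= 7475


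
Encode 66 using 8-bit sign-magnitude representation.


Sign bit: 0 (positive)
Magnitude: 66 = 1000010
= 01000010


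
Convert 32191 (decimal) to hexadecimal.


Divide by 16 repeatedly:
32191 ÷ 16 = 2011 remainder 15 (F)
2011 ÷ 16 = 125 remainder 11 (B)
125 ÷ 16 = 7 remainder 13 (D)
7 ÷ 16 = 0 remainder 7 (7)
Reading remainders bottom-up:
= 0x7DBF


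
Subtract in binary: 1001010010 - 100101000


Align and subtract column by column (LSB to MSB, borrowing when needed):
  1001010010
- 0100101000
  ----------
  col 0: (0 - 0 borrow-in) - 0 → 0 - 0 = 0, borrow out 0
  col 1: (1 - 0 borrow-in) - 0 → 1 - 0 = 1, borrow out 0
  col 2: (0 - 0 borrow-in) - 0 → 0 - 0 = 0, borrow out 0
  col 3: (0 - 0 borrow-in) - 1 → borrow from next column: (0+2) - 1 = 1, borrow out 1
  col 4: (1 - 1 borrow-in) - 0 → 0 - 0 = 0, borrow out 0
  col 5: (0 - 0 borrow-in) - 1 → borrow from next column: (0+2) - 1 = 1, borrow out 1
  col 6: (1 - 1 borrow-in) - 0 → 0 - 0 = 0, borrow out 0
  col 7: (0 - 0 borrow-in) - 0 → 0 - 0 = 0, borrow out 0
  col 8: (0 - 0 borrow-in) - 1 → borrow from next column: (0+2) - 1 = 1, borrow out 1
  col 9: (1 - 1 borrow-in) - 0 → 0 - 0 = 0, borrow out 0
Reading bits MSB→LSB: 0100101010
Strip leading zeros: 100101010
= 100101010


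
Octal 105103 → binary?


Each octal digit → 3 binary bits:
  1 = 001
  0 = 000
  5 = 101
  1 = 001
  0 = 000
  3 = 011
Concatenate: 001 000 101 001 000 011
= 001000101001000011


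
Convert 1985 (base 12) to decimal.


Positional values (base 12):
  5 × 12^0 = 5 × 1 = 5
  8 × 12^1 = 8 × 12 = 96
  9 × 12^2 = 9 × 144 = 1296
  1 × 12^3 = 1 × 1728 = 1728
Sum = 5 + 96 + 1296 + 1728
= 3125


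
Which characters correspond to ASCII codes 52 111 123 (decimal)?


Codes (decimal): 52 111 123
Per-code ASCII lookup:
  52  (range 48-57: digits, 52 - 48 = 4) → '4'
  111  (range 97-122: lowercase, 111 - 97 = 14) → 'o'
  123  (special character) → '{'
= '4o{'


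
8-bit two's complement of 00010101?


Original: 00010101
Step 1 - Invert all bits: 11101010
Step 2 - Add 1: 11101010 + 1
= 11101011 (represents -21)


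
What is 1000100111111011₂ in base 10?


Positional values:
Bit 0: 1 × 2^0 = 1
Bit 1: 1 × 2^1 = 2
Bit 3: 1 × 2^3 = 8
Bit 4: 1 × 2^4 = 16
Bit 5: 1 × 2^5 = 32
Bit 6: 1 × 2^6 = 64
Bit 7: 1 × 2^7 = 128
Bit 8: 1 × 2^8 = 256
Bit 11: 1 × 2^11 = 2048
Bit 15: 1 × 2^15 = 32768
Sum = 1 + 2 + 8 + 16 + 32 + 64 + 128 + 256 + 2048 + 32768
= 35323


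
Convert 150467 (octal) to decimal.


Positional values:
Position 0: 7 × 8^0 = 7
Position 1: 6 × 8^1 = 48
Position 2: 4 × 8^2 = 256
Position 3: 0 × 8^3 = 0
Position 4: 5 × 8^4 = 20480
Position 5: 1 × 8^5 = 32768
Sum = 7 + 48 + 256 + 0 + 20480 + 32768
= 53559


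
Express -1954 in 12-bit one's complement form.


Original: 011110100010
Invert all bits:
  bit 0: 0 → 1
  bit 1: 1 → 0
  bit 2: 1 → 0
  bit 3: 1 → 0
  bit 4: 1 → 0
  bit 5: 0 → 1
  bit 6: 1 → 0
  bit 7: 0 → 1
  bit 8: 0 → 1
  bit 9: 0 → 1
  bit 10: 1 → 0
  bit 11: 0 → 1
= 100001011101


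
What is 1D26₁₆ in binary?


Each hex digit → 4 binary bits:
  1 = 0001
  D = 1101
  2 = 0010
  6 = 0110
Concatenate: 0001 1101 0010 0110
= 0001110100100110


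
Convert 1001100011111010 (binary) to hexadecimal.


Group into 4-bit nibbles: 1001100011111010
  1001 = 9
  1000 = 8
  1111 = F
  1010 = A
= 0x98FA


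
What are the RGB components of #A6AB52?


Hex: #A6AB52
R = A6₁₆ = 166
G = AB₁₆ = 171
B = 52₁₆ = 82
= RGB(166, 171, 82)


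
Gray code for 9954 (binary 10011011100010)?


Binary: 10011011100010
Gray code: G = B XOR (B >> 1)
B >> 1 = 01001101110001
10011011100010 XOR 01001101110001:
  1 XOR 0 = 1
  0 XOR 1 = 1
  0 XOR 0 = 0
  1 XOR 0 = 1
  1 XOR 1 = 0
  0 XOR 1 = 1
  1 XOR 0 = 1
  1 XOR 1 = 0
  1 XOR 1 = 0
  0 XOR 1 = 1
  0 XOR 0 = 0
  0 XOR 0 = 0
  1 XOR 0 = 1
  0 XOR 1 = 1
= 11010110010011


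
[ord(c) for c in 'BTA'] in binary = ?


String: 'BTA'  (3 characters)
Per-character ASCII lookup:
  'B': uppercase starts at 65: 'B' = 65 + 1 = 66 → 1000010
  'T': uppercase starts at 65: 'T' = 65 + 19 = 84 → 1010100
  'A': uppercase starts at 65: 'A' = 65 + 0 = 65 → 1000001
= 1000010 1010100 1000001


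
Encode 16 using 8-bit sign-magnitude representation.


Sign bit: 0 (positive)
Magnitude: 16 = 0010000
= 00010000


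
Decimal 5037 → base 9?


Divide by 9 repeatedly:
5037 ÷ 9 = 559 remainder 6
559 ÷ 9 = 62 remainder 1
62 ÷ 9 = 6 remainder 8
6 ÷ 9 = 0 remainder 6
Reading remainders bottom-up:
= 6816


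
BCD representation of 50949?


Each digit → 4-bit binary:
  5 → 0101
  0 → 0000
  9 → 1001
  4 → 0100
  9 → 1001
= 0101 0000 1001 0100 1001


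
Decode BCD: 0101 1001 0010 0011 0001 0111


Each 4-bit group → digit:
  0101 → 5
  1001 → 9
  0010 → 2
  0011 → 3
  0001 → 1
  0111 → 7
= 592317


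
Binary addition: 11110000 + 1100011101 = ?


Align and add column by column (LSB to MSB, carry propagating):
  00011110000
+ 01100011101
  -----------
  col 0: 0 + 1 + 0 (carry in) = 1 → bit 1, carry out 0
  col 1: 0 + 0 + 0 (carry in) = 0 → bit 0, carry out 0
  col 2: 0 + 1 + 0 (carry in) = 1 → bit 1, carry out 0
  col 3: 0 + 1 + 0 (carry in) = 1 → bit 1, carry out 0
  col 4: 1 + 1 + 0 (carry in) = 2 → bit 0, carry out 1
  col 5: 1 + 0 + 1 (carry in) = 2 → bit 0, carry out 1
  col 6: 1 + 0 + 1 (carry in) = 2 → bit 0, carry out 1
  col 7: 1 + 0 + 1 (carry in) = 2 → bit 0, carry out 1
  col 8: 0 + 1 + 1 (carry in) = 2 → bit 0, carry out 1
  col 9: 0 + 1 + 1 (carry in) = 2 → bit 0, carry out 1
  col 10: 0 + 0 + 1 (carry in) = 1 → bit 1, carry out 0
Reading bits MSB→LSB: 10000001101
Strip leading zeros: 10000001101
= 10000001101
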